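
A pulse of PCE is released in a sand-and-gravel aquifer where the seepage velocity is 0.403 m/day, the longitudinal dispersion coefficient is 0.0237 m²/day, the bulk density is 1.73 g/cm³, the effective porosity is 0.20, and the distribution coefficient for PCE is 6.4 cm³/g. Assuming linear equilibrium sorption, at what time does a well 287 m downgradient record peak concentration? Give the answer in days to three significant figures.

40100 days

Retardation factor R = 1 + ρ_b·K_d/n = 1 + 1.73 × 6.4/0.20 = 56.36.
Sorption retards both mechanisms: v_R = v/R = 0.007150 m/day, D_R = D/R = 0.0004205 m²/day.
Peak time from v_R²t² + 2D_R t − x² = 0: t = (√(D_R² + v_R²x²) − D_R)/v_R².
√(D_R² + v_R²x²) = √(0.0004205² + 0.007150² × 287²) = 2.052; v_R² = 5.112e-05.
t = (2.052 − 0.0004205)/5.112e-05 = 40100 days.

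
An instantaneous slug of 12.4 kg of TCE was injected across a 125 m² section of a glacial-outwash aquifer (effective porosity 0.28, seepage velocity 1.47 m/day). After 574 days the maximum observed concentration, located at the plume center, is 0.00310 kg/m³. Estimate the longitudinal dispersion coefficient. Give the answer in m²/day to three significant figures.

At the plume center C_max = M/(n_e·A·√(4πDt)), so D = M²/(4πt·(n_e·A·C_max)²).
n_e·A·C_max = 0.28 × 125 × 0.00310 = 0.1085 kg/m.
D = 12.4²/(4π × 574 × 0.1085²) = 1.81 m²/day.

1.81 m²/day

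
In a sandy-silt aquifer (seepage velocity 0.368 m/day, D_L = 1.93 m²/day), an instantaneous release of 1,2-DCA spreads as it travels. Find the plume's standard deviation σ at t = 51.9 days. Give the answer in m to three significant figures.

14.2 m

Dispersive spreading gives a Gaussian with σ² = 2Dt; advection only shifts the center.
σ = √(2 × 1.93 × 51.9) = 14.2 m.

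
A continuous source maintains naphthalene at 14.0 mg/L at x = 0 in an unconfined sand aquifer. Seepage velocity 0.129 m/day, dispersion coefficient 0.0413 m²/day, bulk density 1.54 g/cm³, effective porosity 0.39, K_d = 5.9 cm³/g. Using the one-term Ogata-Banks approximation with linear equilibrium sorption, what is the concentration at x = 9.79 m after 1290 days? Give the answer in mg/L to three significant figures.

1.12 mg/L

Retardation factor R = 1 + ρ_b·K_d/n = 1 + 1.54 × 5.9/0.39 = 24.30.
Sorption retards both mechanisms: v_R = v/R = 0.005309 m/day, D_R = D/R = 0.001700 m²/day.
v_R·t = 0.005309 × 1290 = 6.84861 m; 2√(D_R t) = 2.962 m; argument = (9.79 − 6.84861)/2.962 = 0.9930.
C = C₀ × ½·erfc(0.9930) = 14.0 × 0.08011 = 1.12 mg/L.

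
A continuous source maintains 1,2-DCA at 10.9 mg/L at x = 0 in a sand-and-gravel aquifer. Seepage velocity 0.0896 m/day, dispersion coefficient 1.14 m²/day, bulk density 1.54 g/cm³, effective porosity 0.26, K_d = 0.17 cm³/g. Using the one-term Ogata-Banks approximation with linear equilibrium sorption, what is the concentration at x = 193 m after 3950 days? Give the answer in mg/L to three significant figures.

Retardation factor R = 1 + ρ_b·K_d/n = 1 + 1.54 × 0.17/0.26 = 2.007.
Sorption retards both mechanisms: v_R = v/R = 0.04464 m/day, D_R = D/R = 0.5680 m²/day.
v_R·t = 0.04464 × 3950 = 176.328 m; 2√(D_R t) = 94.73 m; argument = (193 − 176.328)/94.73 = 0.1760.
C = C₀ × ½·erfc(0.1760) = 10.9 × 0.4017 = 4.38 mg/L.

4.38 mg/L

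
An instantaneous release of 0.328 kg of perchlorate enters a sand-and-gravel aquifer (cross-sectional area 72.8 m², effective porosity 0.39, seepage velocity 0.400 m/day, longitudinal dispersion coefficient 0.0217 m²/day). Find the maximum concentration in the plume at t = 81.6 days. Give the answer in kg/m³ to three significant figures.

The peak of an instantaneous 1D plume sits at x = vt; there the Gaussian factor is 1 and C_max = M/(n_e·A·√(4πDt)), where n_e·A is the pore area the mass is dissolved in.
√(4πDt) = √(4π × 0.0217 × 81.6) = 4.717 m, so C_max = 0.328/(0.39 × 72.8 × 4.717) = 0.00245 kg/m³.

0.00245 kg/m³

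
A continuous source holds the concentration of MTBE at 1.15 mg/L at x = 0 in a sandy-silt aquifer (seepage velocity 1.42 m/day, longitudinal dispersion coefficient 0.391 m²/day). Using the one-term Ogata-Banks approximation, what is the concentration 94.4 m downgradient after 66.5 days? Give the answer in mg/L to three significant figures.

0.577 mg/L

For a continuous step input, C/C₀ ≈ ½·erfc((x−vt)/(2√(Dt))).
vt = 1.42 × 66.5 = 94.43 m and 2√(Dt) = 2√(0.391 × 66.5) = 10.20 m.
Argument (x−vt)/(2√(Dt)) = (94.4 − 94.43)/10.20 = -0.002941; ½·erfc(-0.002941) = 0.5017.
C = 1.15 × 0.5017 = 0.577 mg/L.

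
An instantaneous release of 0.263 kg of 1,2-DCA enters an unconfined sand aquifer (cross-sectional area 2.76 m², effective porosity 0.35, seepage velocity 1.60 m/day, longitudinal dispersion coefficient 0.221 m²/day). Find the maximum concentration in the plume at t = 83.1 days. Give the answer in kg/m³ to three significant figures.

0.0179 kg/m³

The peak of an instantaneous 1D plume sits at x = vt; there the Gaussian factor is 1 and C_max = M/(n_e·A·√(4πDt)), where n_e·A is the pore area the mass is dissolved in.
√(4πDt) = √(4π × 0.221 × 83.1) = 15.19 m, so C_max = 0.263/(0.35 × 2.76 × 15.19) = 0.0179 kg/m³.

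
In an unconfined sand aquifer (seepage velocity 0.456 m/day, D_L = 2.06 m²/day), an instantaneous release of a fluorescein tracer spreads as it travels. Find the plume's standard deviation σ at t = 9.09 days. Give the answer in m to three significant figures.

6.12 m

Dispersive spreading gives a Gaussian with σ² = 2Dt; advection only shifts the center.
σ = √(2 × 2.06 × 9.09) = 6.12 m.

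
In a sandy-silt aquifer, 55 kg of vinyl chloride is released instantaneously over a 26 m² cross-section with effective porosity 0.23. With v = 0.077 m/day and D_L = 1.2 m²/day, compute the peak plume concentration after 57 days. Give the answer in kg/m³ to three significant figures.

The peak of an instantaneous 1D plume sits at x = vt; there the Gaussian factor is 1 and C_max = M/(n_e·A·√(4πDt)), where n_e·A is the pore area the mass is dissolved in.
√(4πDt) = √(4π × 1.2 × 57) = 29.32 m, so C_max = 55/(0.23 × 26 × 29.32) = 0.314 kg/m³.

0.314 kg/m³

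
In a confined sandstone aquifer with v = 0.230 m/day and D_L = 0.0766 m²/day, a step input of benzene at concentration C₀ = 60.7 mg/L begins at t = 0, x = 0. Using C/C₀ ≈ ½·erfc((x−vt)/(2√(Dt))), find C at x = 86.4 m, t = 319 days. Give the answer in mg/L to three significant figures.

For a continuous step input, C/C₀ ≈ ½·erfc((x−vt)/(2√(Dt))).
vt = 0.230 × 319 = 73.37 m and 2√(Dt) = 2√(0.0766 × 319) = 9.886 m.
Argument (x−vt)/(2√(Dt)) = (86.4 − 73.37)/9.886 = 1.318; ½·erfc(1.318) = 0.03117.
C = 60.7 × 0.03117 = 1.89 mg/L.

1.89 mg/L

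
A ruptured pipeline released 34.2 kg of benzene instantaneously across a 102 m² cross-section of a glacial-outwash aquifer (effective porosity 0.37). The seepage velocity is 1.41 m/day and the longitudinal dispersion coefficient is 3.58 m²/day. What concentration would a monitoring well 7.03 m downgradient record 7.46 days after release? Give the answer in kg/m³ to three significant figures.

0.0441 kg/m³

For an instantaneous plane source, C(x,t) = M/(n_e·A·√(4πDt)) · exp(−(x−vt)²/(4Dt)), with n_e·A the pore (flow) area.
Plume center vt = 1.41 × 7.46 = 10.5186 m, so the well at 7.03 m is 3.4886 m upgradient of the peak.
√(4πDt) = 18.32 m, giving peak height M/(n_e·A·√(4πDt)) = 34.2/(0.37 × 102 × 18.32) = 0.04947 kg/m³.
(x−vt)²/(4Dt) = (-3.4886)²/(4 × 3.58 × 7.46) = 0.1139; exp(−0.1139) = 0.8923.
C = 0.04947 × 0.8923 = 0.0441 kg/m³.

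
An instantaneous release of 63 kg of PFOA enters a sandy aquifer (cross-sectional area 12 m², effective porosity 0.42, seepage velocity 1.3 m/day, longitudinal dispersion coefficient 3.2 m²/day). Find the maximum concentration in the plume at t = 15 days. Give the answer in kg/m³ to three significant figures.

0.509 kg/m³

The peak of an instantaneous 1D plume sits at x = vt; there the Gaussian factor is 1 and C_max = M/(n_e·A·√(4πDt)), where n_e·A is the pore area the mass is dissolved in.
√(4πDt) = √(4π × 3.2 × 15) = 24.56 m, so C_max = 63/(0.42 × 12 × 24.56) = 0.509 kg/m³.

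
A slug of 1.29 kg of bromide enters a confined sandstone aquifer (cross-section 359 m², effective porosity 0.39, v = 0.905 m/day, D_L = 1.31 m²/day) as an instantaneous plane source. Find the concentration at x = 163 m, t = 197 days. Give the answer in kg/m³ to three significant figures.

For an instantaneous plane source, C(x,t) = M/(n_e·A·√(4πDt)) · exp(−(x−vt)²/(4Dt)), with n_e·A the pore (flow) area.
Plume center vt = 0.905 × 197 = 178.285 m, so the well at 163 m is 15.285 m upgradient of the peak.
√(4πDt) = 56.95 m, giving peak height M/(n_e·A·√(4πDt)) = 1.29/(0.39 × 359 × 56.95) = 0.0001618 kg/m³.
(x−vt)²/(4Dt) = (-15.285)²/(4 × 1.31 × 197) = 0.2263; exp(−0.2263) = 0.7975.
C = 0.0001618 × 0.7975 = 0.000129 kg/m³.

0.000129 kg/m³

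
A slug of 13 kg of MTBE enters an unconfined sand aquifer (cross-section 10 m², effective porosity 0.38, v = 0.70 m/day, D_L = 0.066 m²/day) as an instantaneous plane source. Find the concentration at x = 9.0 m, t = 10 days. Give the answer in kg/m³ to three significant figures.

0.261 kg/m³

For an instantaneous plane source, C(x,t) = M/(n_e·A·√(4πDt)) · exp(−(x−vt)²/(4Dt)), with n_e·A the pore (flow) area.
Plume center vt = 0.70 × 10 = 7 m, so the well at 9.0 m is 2 m downgradient of the peak.
√(4πDt) = 2.880 m, giving peak height M/(n_e·A·√(4πDt)) = 13/(0.38 × 10 × 2.880) = 1.188 kg/m³.
(x−vt)²/(4Dt) = (2)²/(4 × 0.066 × 10) = 1.515; exp(−1.515) = 0.2198.
C = 1.188 × 0.2198 = 0.261 kg/m³.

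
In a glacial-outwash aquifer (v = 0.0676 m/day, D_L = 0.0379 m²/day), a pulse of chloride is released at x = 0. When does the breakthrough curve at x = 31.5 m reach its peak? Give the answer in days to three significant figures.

458 days

For the 1D instantaneous-source solution, setting ∂C/∂t = 0 at fixed x gives v²t² + 2Dt − x² = 0, so t = (√(D² + v²x²) − D)/v².
√(D² + v²x²) = √(0.0379² + 0.0676² × 31.5²) = 2.130; v² = 0.00456976.
t = (2.130 − 0.0379)/0.00456976 = 458 days (vs. the pure-advection estimate x/v = 466 d).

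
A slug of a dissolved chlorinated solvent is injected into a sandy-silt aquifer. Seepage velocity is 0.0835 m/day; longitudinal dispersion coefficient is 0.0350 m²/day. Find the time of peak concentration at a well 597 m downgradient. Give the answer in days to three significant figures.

7140 days

For the 1D instantaneous-source solution, setting ∂C/∂t = 0 at fixed x gives v²t² + 2Dt − x² = 0, so t = (√(D² + v²x²) − D)/v².
√(D² + v²x²) = √(0.0350² + 0.0835² × 597²) = 49.85; v² = 0.00697225.
t = (49.85 − 0.0350)/0.00697225 = 7140 days (vs. the pure-advection estimate x/v = 7150 d).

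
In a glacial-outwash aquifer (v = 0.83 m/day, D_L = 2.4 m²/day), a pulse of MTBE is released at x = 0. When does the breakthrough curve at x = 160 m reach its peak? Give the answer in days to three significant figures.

189 days

For the 1D instantaneous-source solution, setting ∂C/∂t = 0 at fixed x gives v²t² + 2Dt − x² = 0, so t = (√(D² + v²x²) − D)/v².
√(D² + v²x²) = √(2.4² + 0.83² × 160²) = 132.8; v² = 0.6889.
t = (132.8 − 2.4)/0.6889 = 189 days (vs. the pure-advection estimate x/v = 193 d).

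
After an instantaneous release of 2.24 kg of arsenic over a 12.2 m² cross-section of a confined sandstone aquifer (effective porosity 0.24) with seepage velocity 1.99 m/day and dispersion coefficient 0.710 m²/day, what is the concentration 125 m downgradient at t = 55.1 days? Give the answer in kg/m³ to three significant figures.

0.00765 kg/m³

For an instantaneous plane source, C(x,t) = M/(n_e·A·√(4πDt)) · exp(−(x−vt)²/(4Dt)), with n_e·A the pore (flow) area.
Plume center vt = 1.99 × 55.1 = 109.649 m, so the well at 125 m is 15.351 m downgradient of the peak.
√(4πDt) = 22.17 m, giving peak height M/(n_e·A·√(4πDt)) = 2.24/(0.24 × 12.2 × 22.17) = 0.03451 kg/m³.
(x−vt)²/(4Dt) = (15.351)²/(4 × 0.710 × 55.1) = 1.506; exp(−1.506) = 0.2218.
C = 0.03451 × 0.2218 = 0.00765 kg/m³.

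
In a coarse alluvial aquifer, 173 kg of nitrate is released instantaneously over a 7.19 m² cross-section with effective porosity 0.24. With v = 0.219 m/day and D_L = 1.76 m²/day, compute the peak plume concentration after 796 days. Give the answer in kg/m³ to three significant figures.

0.756 kg/m³

The peak of an instantaneous 1D plume sits at x = vt; there the Gaussian factor is 1 and C_max = M/(n_e·A·√(4πDt)), where n_e·A is the pore area the mass is dissolved in.
√(4πDt) = √(4π × 1.76 × 796) = 132.7 m, so C_max = 173/(0.24 × 7.19 × 132.7) = 0.756 kg/m³.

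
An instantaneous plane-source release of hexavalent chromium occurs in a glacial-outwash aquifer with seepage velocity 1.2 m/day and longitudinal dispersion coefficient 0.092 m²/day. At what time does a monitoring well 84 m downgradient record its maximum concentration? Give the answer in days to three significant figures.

69.9 days

For the 1D instantaneous-source solution, setting ∂C/∂t = 0 at fixed x gives v²t² + 2Dt − x² = 0, so t = (√(D² + v²x²) − D)/v².
√(D² + v²x²) = √(0.092² + 1.2² × 84²) = 100.8; v² = 1.44.
t = (100.8 − 0.092)/1.44 = 69.9 days (vs. the pure-advection estimate x/v = 70.0 d).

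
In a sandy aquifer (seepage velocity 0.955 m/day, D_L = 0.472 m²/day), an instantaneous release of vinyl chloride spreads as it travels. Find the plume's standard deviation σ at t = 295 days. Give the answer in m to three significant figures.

16.7 m

Dispersive spreading gives a Gaussian with σ² = 2Dt; advection only shifts the center.
σ = √(2 × 0.472 × 295) = 16.7 m.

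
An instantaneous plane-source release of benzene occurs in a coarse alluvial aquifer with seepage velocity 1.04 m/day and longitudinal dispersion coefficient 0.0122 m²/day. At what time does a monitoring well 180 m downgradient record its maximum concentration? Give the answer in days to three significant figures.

For the 1D instantaneous-source solution, setting ∂C/∂t = 0 at fixed x gives v²t² + 2Dt − x² = 0, so t = (√(D² + v²x²) − D)/v².
√(D² + v²x²) = √(0.0122² + 1.04² × 180²) = 187.2; v² = 1.0816.
t = (187.2 − 0.0122)/1.0816 = 173 days (vs. the pure-advection estimate x/v = 173 d).

173 days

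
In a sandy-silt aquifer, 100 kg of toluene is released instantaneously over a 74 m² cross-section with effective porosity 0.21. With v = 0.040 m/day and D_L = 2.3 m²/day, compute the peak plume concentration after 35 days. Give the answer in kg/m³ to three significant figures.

0.202 kg/m³

The peak of an instantaneous 1D plume sits at x = vt; there the Gaussian factor is 1 and C_max = M/(n_e·A·√(4πDt)), where n_e·A is the pore area the mass is dissolved in.
√(4πDt) = √(4π × 2.3 × 35) = 31.81 m, so C_max = 100/(0.21 × 74 × 31.81) = 0.202 kg/m³.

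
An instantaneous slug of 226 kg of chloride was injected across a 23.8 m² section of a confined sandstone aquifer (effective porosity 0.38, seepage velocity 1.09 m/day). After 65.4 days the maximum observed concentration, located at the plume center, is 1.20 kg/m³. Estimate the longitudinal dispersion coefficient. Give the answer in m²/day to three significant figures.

0.528 m²/day

At the plume center C_max = M/(n_e·A·√(4πDt)), so D = M²/(4πt·(n_e·A·C_max)²).
n_e·A·C_max = 0.38 × 23.8 × 1.20 = 10.85 kg/m.
D = 226²/(4π × 65.4 × 10.85²) = 0.528 m²/day.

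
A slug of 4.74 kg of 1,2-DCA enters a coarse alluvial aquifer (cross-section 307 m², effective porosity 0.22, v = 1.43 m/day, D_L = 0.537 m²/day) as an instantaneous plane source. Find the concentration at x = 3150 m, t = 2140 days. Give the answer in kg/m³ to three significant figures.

For an instantaneous plane source, C(x,t) = M/(n_e·A·√(4πDt)) · exp(−(x−vt)²/(4Dt)), with n_e·A the pore (flow) area.
Plume center vt = 1.43 × 2140 = 3060.2 m, so the well at 3150 m is 89.8 m downgradient of the peak.
√(4πDt) = 120.2 m, giving peak height M/(n_e·A·√(4πDt)) = 4.74/(0.22 × 307 × 120.2) = 0.0005839 kg/m³.
(x−vt)²/(4Dt) = (89.8)²/(4 × 0.537 × 2140) = 1.754; exp(−1.754) = 0.1731.
C = 0.0005839 × 0.1731 = 0.000101 kg/m³.

0.000101 kg/m³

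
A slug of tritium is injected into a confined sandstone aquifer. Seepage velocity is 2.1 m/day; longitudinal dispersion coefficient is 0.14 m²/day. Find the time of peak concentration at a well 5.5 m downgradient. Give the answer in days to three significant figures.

2.59 days

For the 1D instantaneous-source solution, setting ∂C/∂t = 0 at fixed x gives v²t² + 2Dt − x² = 0, so t = (√(D² + v²x²) − D)/v².
√(D² + v²x²) = √(0.14² + 2.1² × 5.5²) = 11.55; v² = 4.41.
t = (11.55 − 0.14)/4.41 = 2.59 days (vs. the pure-advection estimate x/v = 2.62 d).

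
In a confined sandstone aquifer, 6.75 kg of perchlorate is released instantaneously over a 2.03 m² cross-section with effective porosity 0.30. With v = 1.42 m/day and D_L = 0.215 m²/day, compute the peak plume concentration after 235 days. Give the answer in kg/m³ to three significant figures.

0.440 kg/m³

The peak of an instantaneous 1D plume sits at x = vt; there the Gaussian factor is 1 and C_max = M/(n_e·A·√(4πDt)), where n_e·A is the pore area the mass is dissolved in.
√(4πDt) = √(4π × 0.215 × 235) = 25.20 m, so C_max = 6.75/(0.30 × 2.03 × 25.20) = 0.440 kg/m³.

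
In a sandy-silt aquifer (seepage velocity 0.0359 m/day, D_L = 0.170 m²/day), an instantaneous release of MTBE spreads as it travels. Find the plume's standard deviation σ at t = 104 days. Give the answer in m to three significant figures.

5.95 m

Dispersive spreading gives a Gaussian with σ² = 2Dt; advection only shifts the center.
σ = √(2 × 0.170 × 104) = 5.95 m.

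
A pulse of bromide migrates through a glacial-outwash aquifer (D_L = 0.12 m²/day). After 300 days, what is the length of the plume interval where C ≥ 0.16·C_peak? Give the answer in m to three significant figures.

32.5 m

The plume is Gaussian with σ = √(2Dt) = √(2 × 0.12 × 300) = 8.485 m.
C/C_peak = exp(−Δx²/(2σ²)) = 0.16 ⇒ Δx = σ·√(−2 ln 0.16) = 8.485 × 1.914 = 16.24 m.
Width = 2Δx = 32.5 m.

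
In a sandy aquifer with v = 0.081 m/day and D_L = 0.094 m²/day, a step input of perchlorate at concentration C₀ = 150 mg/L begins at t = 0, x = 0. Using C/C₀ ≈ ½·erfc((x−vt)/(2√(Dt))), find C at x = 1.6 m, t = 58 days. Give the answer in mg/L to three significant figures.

For a continuous step input, C/C₀ ≈ ½·erfc((x−vt)/(2√(Dt))).
vt = 0.081 × 58 = 4.698 m and 2√(Dt) = 2√(0.094 × 58) = 4.670 m.
Argument (x−vt)/(2√(Dt)) = (1.6 − 4.698)/4.670 = -0.6634; ½·erfc(-0.6634) = 0.8259.
C = 150 × 0.8259 = 124 mg/L.

124 mg/L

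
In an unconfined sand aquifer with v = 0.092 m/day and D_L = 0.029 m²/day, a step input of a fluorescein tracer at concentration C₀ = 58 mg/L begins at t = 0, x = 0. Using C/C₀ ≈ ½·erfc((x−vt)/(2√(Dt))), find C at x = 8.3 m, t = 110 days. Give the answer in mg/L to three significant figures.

For a continuous step input, C/C₀ ≈ ½·erfc((x−vt)/(2√(Dt))).
vt = 0.092 × 110 = 10.12 m and 2√(Dt) = 2√(0.029 × 110) = 3.572 m.
Argument (x−vt)/(2√(Dt)) = (8.3 − 10.12)/3.572 = -0.5095; ½·erfc(-0.5095) = 0.7644.
C = 58 × 0.7644 = 44.3 mg/L.

44.3 mg/L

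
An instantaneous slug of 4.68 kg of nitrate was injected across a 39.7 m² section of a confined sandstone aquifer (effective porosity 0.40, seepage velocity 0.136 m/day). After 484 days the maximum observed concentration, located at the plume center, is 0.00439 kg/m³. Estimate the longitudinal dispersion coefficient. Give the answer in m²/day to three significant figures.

At the plume center C_max = M/(n_e·A·√(4πDt)), so D = M²/(4πt·(n_e·A·C_max)²).
n_e·A·C_max = 0.40 × 39.7 × 0.00439 = 0.06971 kg/m.
D = 4.68²/(4π × 484 × 0.06971²) = 0.741 m²/day.

0.741 m²/day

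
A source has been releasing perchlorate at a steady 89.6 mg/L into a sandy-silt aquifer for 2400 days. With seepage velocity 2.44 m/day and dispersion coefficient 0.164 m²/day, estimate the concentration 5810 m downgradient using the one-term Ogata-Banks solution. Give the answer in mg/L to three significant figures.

85.1 mg/L

For a continuous step input, C/C₀ ≈ ½·erfc((x−vt)/(2√(Dt))).
vt = 2.44 × 2400 = 5856 m and 2√(Dt) = 2√(0.164 × 2400) = 39.68 m.
Argument (x−vt)/(2√(Dt)) = (5810 − 5856)/39.68 = -1.159; ½·erfc(-1.159) = 0.9494.
C = 89.6 × 0.9494 = 85.1 mg/L.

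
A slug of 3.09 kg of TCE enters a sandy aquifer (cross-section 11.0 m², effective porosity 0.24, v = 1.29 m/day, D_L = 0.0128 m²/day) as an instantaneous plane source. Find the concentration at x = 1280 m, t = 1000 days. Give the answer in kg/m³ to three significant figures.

For an instantaneous plane source, C(x,t) = M/(n_e·A·√(4πDt)) · exp(−(x−vt)²/(4Dt)), with n_e·A the pore (flow) area.
Plume center vt = 1.29 × 1000 = 1290 m, so the well at 1280 m is 10 m upgradient of the peak.
√(4πDt) = 12.68 m, giving peak height M/(n_e·A·√(4πDt)) = 3.09/(0.24 × 11.0 × 12.68) = 0.09231 kg/m³.
(x−vt)²/(4Dt) = (-10)²/(4 × 0.0128 × 1000) = 1.953; exp(−1.953) = 0.1418.
C = 0.09231 × 0.1418 = 0.0131 kg/m³.

0.0131 kg/m³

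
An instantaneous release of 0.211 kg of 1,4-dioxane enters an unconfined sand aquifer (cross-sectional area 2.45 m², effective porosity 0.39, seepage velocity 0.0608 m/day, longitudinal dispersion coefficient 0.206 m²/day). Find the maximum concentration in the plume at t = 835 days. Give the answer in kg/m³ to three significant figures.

0.00475 kg/m³

The peak of an instantaneous 1D plume sits at x = vt; there the Gaussian factor is 1 and C_max = M/(n_e·A·√(4πDt)), where n_e·A is the pore area the mass is dissolved in.
√(4πDt) = √(4π × 0.206 × 835) = 46.49 m, so C_max = 0.211/(0.39 × 2.45 × 46.49) = 0.00475 kg/m³.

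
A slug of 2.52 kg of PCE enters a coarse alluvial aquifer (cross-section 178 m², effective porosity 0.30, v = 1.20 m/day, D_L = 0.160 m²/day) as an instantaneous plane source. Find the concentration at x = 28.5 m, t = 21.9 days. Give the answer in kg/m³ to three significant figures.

0.00500 kg/m³

For an instantaneous plane source, C(x,t) = M/(n_e·A·√(4πDt)) · exp(−(x−vt)²/(4Dt)), with n_e·A the pore (flow) area.
Plume center vt = 1.20 × 21.9 = 26.28 m, so the well at 28.5 m is 2.22 m downgradient of the peak.
√(4πDt) = 6.636 m, giving peak height M/(n_e·A·√(4πDt)) = 2.52/(0.30 × 178 × 6.636) = 0.007111 kg/m³.
(x−vt)²/(4Dt) = (2.22)²/(4 × 0.160 × 21.9) = 0.3516; exp(−0.3516) = 0.7036.
C = 0.007111 × 0.7036 = 0.00500 kg/m³.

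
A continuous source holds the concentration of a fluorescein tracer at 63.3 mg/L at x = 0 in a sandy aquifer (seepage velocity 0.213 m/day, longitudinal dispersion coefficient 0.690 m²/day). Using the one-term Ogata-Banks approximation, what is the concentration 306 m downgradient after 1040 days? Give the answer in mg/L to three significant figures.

0.815 mg/L

For a continuous step input, C/C₀ ≈ ½·erfc((x−vt)/(2√(Dt))).
vt = 0.213 × 1040 = 221.52 m and 2√(Dt) = 2√(0.690 × 1040) = 53.58 m.
Argument (x−vt)/(2√(Dt)) = (306 − 221.52)/53.58 = 1.577; ½·erfc(1.577) = 0.01287.
C = 63.3 × 0.01287 = 0.815 mg/L.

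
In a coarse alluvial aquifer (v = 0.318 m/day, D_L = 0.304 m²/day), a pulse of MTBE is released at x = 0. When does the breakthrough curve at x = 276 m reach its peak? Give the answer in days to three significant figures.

For the 1D instantaneous-source solution, setting ∂C/∂t = 0 at fixed x gives v²t² + 2Dt − x² = 0, so t = (√(D² + v²x²) − D)/v².
√(D² + v²x²) = √(0.304² + 0.318² × 276²) = 87.77; v² = 0.101124.
t = (87.77 − 0.304)/0.101124 = 865 days (vs. the pure-advection estimate x/v = 868 d).

865 days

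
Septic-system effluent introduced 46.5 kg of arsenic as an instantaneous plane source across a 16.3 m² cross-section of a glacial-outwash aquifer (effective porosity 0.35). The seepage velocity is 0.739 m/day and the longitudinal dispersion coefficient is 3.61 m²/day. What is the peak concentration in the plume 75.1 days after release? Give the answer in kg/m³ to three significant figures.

0.140 kg/m³

The peak of an instantaneous 1D plume sits at x = vt; there the Gaussian factor is 1 and C_max = M/(n_e·A·√(4πDt)), where n_e·A is the pore area the mass is dissolved in.
√(4πDt) = √(4π × 3.61 × 75.1) = 58.37 m, so C_max = 46.5/(0.35 × 16.3 × 58.37) = 0.140 kg/m³.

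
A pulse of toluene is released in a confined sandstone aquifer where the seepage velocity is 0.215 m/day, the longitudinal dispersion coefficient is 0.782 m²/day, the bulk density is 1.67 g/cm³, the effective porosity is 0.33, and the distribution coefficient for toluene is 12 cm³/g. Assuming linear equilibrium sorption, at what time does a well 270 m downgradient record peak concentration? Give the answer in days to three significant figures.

Retardation factor R = 1 + ρ_b·K_d/n = 1 + 1.67 × 12/0.33 = 61.73.
Sorption retards both mechanisms: v_R = v/R = 0.003483 m/day, D_R = D/R = 0.01267 m²/day.
Peak time from v_R²t² + 2D_R t − x² = 0: t = (√(D_R² + v_R²x²) − D_R)/v_R².
√(D_R² + v_R²x²) = √(0.01267² + 0.003483² × 270²) = 0.9405; v_R² = 1.213e-05.
t = (0.9405 − 0.01267)/1.213e-05 = 76500 days.

76500 days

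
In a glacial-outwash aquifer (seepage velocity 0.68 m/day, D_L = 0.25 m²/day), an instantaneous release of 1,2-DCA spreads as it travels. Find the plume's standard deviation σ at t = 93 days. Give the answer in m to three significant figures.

6.82 m

Dispersive spreading gives a Gaussian with σ² = 2Dt; advection only shifts the center.
σ = √(2 × 0.25 × 93) = 6.82 m.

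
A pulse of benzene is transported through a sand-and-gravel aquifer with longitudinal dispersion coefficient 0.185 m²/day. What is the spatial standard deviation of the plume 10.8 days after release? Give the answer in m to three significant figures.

2.00 m

Dispersive spreading gives a Gaussian with σ² = 2Dt; advection only shifts the center.
σ = √(2 × 0.185 × 10.8) = 2.00 m.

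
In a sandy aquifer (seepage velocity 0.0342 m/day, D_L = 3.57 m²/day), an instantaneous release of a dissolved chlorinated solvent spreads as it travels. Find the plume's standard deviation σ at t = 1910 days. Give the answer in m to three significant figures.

Dispersive spreading gives a Gaussian with σ² = 2Dt; advection only shifts the center.
σ = √(2 × 3.57 × 1910) = 117 m.

117 m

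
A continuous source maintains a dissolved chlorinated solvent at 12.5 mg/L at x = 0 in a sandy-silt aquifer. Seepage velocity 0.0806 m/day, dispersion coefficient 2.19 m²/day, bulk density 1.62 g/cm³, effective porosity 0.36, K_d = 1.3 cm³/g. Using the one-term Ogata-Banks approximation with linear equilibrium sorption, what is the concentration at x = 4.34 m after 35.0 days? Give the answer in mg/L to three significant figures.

Retardation factor R = 1 + ρ_b·K_d/n = 1 + 1.62 × 1.3/0.36 = 6.850.
Sorption retards both mechanisms: v_R = v/R = 0.01177 m/day, D_R = D/R = 0.3197 m²/day.
v_R·t = 0.01177 × 35.0 = 0.41195 m; 2√(D_R t) = 6.690 m; argument = (4.34 − 0.41195)/6.690 = 0.5872.
C = C₀ × ½·erfc(0.5872) = 12.5 × 0.2031 = 2.54 mg/L.

2.54 mg/L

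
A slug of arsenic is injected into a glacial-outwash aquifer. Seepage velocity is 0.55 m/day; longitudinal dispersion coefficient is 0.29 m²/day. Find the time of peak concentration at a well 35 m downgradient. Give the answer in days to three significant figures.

62.7 days

For the 1D instantaneous-source solution, setting ∂C/∂t = 0 at fixed x gives v²t² + 2Dt − x² = 0, so t = (√(D² + v²x²) − D)/v².
√(D² + v²x²) = √(0.29² + 0.55² × 35²) = 19.25; v² = 0.3025.
t = (19.25 − 0.29)/0.3025 = 62.7 days (vs. the pure-advection estimate x/v = 63.6 d).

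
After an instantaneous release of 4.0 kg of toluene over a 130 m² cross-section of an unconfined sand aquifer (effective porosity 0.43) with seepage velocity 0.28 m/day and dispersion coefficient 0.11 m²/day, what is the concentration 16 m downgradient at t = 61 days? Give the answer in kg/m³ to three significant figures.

For an instantaneous plane source, C(x,t) = M/(n_e·A·√(4πDt)) · exp(−(x−vt)²/(4Dt)), with n_e·A the pore (flow) area.
Plume center vt = 0.28 × 61 = 17.08 m, so the well at 16 m is 1.08 m upgradient of the peak.
√(4πDt) = 9.183 m, giving peak height M/(n_e·A·√(4πDt)) = 4.0/(0.43 × 130 × 9.183) = 0.007792 kg/m³.
(x−vt)²/(4Dt) = (-1.08)²/(4 × 0.11 × 61) = 0.04346; exp(−0.04346) = 0.9575.
C = 0.007792 × 0.9575 = 0.00746 kg/m³.

0.00746 kg/m³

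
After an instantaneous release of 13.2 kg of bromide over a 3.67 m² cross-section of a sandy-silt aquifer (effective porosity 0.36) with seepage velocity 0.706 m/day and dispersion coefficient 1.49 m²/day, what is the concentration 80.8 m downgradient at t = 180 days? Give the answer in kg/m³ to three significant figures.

For an instantaneous plane source, C(x,t) = M/(n_e·A·√(4πDt)) · exp(−(x−vt)²/(4Dt)), with n_e·A the pore (flow) area.
Plume center vt = 0.706 × 180 = 127.08 m, so the well at 80.8 m is 46.28 m upgradient of the peak.
√(4πDt) = 58.05 m, giving peak height M/(n_e·A·√(4πDt)) = 13.2/(0.36 × 3.67 × 58.05) = 0.1721 kg/m³.
(x−vt)²/(4Dt) = (-46.28)²/(4 × 1.49 × 180) = 1.996; exp(−1.996) = 0.1359.
C = 0.1721 × 0.1359 = 0.0234 kg/m³.

0.0234 kg/m³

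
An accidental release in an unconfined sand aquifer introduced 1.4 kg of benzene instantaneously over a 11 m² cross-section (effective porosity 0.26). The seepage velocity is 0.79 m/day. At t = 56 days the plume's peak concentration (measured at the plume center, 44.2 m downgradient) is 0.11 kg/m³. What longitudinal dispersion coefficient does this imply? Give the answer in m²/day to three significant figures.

0.0281 m²/day

At the plume center C_max = M/(n_e·A·√(4πDt)), so D = M²/(4πt·(n_e·A·C_max)²).
n_e·A·C_max = 0.26 × 11 × 0.11 = 0.3146 kg/m.
D = 1.4²/(4π × 56 × 0.3146²) = 0.0281 m²/day.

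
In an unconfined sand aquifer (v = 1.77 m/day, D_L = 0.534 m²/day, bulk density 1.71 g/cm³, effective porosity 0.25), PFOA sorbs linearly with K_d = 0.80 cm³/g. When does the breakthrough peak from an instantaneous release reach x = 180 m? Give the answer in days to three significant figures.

Retardation factor R = 1 + ρ_b·K_d/n = 1 + 1.71 × 0.80/0.25 = 6.472.
Sorption retards both mechanisms: v_R = v/R = 0.2735 m/day, D_R = D/R = 0.08251 m²/day.
Peak time from v_R²t² + 2D_R t − x² = 0: t = (√(D_R² + v_R²x²) − D_R)/v_R².
√(D_R² + v_R²x²) = √(0.08251² + 0.2735² × 180²) = 49.23; v_R² = 0.07480.
t = (49.23 − 0.08251)/0.07480 = 657 days.

657 days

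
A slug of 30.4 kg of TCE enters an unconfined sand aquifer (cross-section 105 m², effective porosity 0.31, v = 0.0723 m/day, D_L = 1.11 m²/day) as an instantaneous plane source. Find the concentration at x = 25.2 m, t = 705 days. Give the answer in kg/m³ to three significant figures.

0.00762 kg/m³

For an instantaneous plane source, C(x,t) = M/(n_e·A·√(4πDt)) · exp(−(x−vt)²/(4Dt)), with n_e·A the pore (flow) area.
Plume center vt = 0.0723 × 705 = 50.9715 m, so the well at 25.2 m is 25.7715 m upgradient of the peak.
√(4πDt) = 99.17 m, giving peak height M/(n_e·A·√(4πDt)) = 30.4/(0.31 × 105 × 99.17) = 0.009418 kg/m³.
(x−vt)²/(4Dt) = (-25.7715)²/(4 × 1.11 × 705) = 0.2122; exp(−0.2122) = 0.8088.
C = 0.009418 × 0.8088 = 0.00762 kg/m³.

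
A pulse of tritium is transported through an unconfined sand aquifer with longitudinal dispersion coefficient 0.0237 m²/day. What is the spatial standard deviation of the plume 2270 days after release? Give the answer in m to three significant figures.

Dispersive spreading gives a Gaussian with σ² = 2Dt; advection only shifts the center.
σ = √(2 × 0.0237 × 2270) = 10.4 m.

10.4 m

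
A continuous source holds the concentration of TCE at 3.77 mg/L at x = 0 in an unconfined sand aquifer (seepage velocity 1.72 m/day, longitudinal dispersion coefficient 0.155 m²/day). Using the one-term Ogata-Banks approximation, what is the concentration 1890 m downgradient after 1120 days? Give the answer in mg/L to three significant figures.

3.67 mg/L

For a continuous step input, C/C₀ ≈ ½·erfc((x−vt)/(2√(Dt))).
vt = 1.72 × 1120 = 1926.4 m and 2√(Dt) = 2√(0.155 × 1120) = 26.35 m.
Argument (x−vt)/(2√(Dt)) = (1890 − 1926.4)/26.35 = -1.381; ½·erfc(-1.381) = 0.9746.
C = 3.77 × 0.9746 = 3.67 mg/L.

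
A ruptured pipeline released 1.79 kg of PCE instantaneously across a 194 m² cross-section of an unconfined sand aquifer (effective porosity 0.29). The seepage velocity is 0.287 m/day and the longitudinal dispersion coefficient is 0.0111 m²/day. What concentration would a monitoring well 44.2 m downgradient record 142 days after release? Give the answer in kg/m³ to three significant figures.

For an instantaneous plane source, C(x,t) = M/(n_e·A·√(4πDt)) · exp(−(x−vt)²/(4Dt)), with n_e·A the pore (flow) area.
Plume center vt = 0.287 × 142 = 40.754 m, so the well at 44.2 m is 3.446 m downgradient of the peak.
√(4πDt) = 4.451 m, giving peak height M/(n_e·A·√(4πDt)) = 1.79/(0.29 × 194 × 4.451) = 0.007148 kg/m³.
(x−vt)²/(4Dt) = (3.446)²/(4 × 0.0111 × 142) = 1.883; exp(−1.883) = 0.1521.
C = 0.007148 × 0.1521 = 0.00109 kg/m³.

0.00109 kg/m³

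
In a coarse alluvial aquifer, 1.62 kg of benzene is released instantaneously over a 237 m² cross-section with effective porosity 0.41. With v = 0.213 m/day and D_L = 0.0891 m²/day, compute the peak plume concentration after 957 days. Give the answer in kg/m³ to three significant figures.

0.000509 kg/m³

The peak of an instantaneous 1D plume sits at x = vt; there the Gaussian factor is 1 and C_max = M/(n_e·A·√(4πDt)), where n_e·A is the pore area the mass is dissolved in.
√(4πDt) = √(4π × 0.0891 × 957) = 32.73 m, so C_max = 1.62/(0.41 × 237 × 32.73) = 0.000509 kg/m³.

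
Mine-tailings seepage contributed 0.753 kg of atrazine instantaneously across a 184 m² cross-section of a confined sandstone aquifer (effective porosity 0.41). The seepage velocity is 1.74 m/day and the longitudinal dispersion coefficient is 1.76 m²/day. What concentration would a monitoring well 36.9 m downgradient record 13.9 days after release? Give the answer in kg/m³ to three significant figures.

0.000109 kg/m³

For an instantaneous plane source, C(x,t) = M/(n_e·A·√(4πDt)) · exp(−(x−vt)²/(4Dt)), with n_e·A the pore (flow) area.
Plume center vt = 1.74 × 13.9 = 24.186 m, so the well at 36.9 m is 12.714 m downgradient of the peak.
√(4πDt) = 17.53 m, giving peak height M/(n_e·A·√(4πDt)) = 0.753/(0.41 × 184 × 17.53) = 0.0005694 kg/m³.
(x−vt)²/(4Dt) = (12.714)²/(4 × 1.76 × 13.9) = 1.652; exp(−1.652) = 0.1917.
C = 0.0005694 × 0.1917 = 0.000109 kg/m³.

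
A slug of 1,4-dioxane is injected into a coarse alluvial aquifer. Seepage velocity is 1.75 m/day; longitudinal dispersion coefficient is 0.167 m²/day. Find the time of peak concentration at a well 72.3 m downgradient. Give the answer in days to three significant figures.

For the 1D instantaneous-source solution, setting ∂C/∂t = 0 at fixed x gives v²t² + 2Dt − x² = 0, so t = (√(D² + v²x²) − D)/v².
√(D² + v²x²) = √(0.167² + 1.75² × 72.3²) = 126.5; v² = 3.0625.
t = (126.5 − 0.167)/3.0625 = 41.3 days (vs. the pure-advection estimate x/v = 41.3 d).

41.3 days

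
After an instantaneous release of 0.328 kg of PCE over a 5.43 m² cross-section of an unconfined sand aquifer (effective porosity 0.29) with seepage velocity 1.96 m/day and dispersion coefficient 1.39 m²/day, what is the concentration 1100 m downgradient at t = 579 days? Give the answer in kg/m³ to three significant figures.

0.00142 kg/m³

For an instantaneous plane source, C(x,t) = M/(n_e·A·√(4πDt)) · exp(−(x−vt)²/(4Dt)), with n_e·A the pore (flow) area.
Plume center vt = 1.96 × 579 = 1134.84 m, so the well at 1100 m is 34.84 m upgradient of the peak.
√(4πDt) = 100.6 m, giving peak height M/(n_e·A·√(4πDt)) = 0.328/(0.29 × 5.43 × 100.6) = 0.002071 kg/m³.
(x−vt)²/(4Dt) = (-34.84)²/(4 × 1.39 × 579) = 0.3771; exp(−0.3771) = 0.6858.
C = 0.002071 × 0.6858 = 0.00142 kg/m³.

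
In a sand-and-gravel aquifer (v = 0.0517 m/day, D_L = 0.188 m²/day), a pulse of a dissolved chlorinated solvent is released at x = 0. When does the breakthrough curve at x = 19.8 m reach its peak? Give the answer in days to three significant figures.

319 days

For the 1D instantaneous-source solution, setting ∂C/∂t = 0 at fixed x gives v²t² + 2Dt − x² = 0, so t = (√(D² + v²x²) − D)/v².
√(D² + v²x²) = √(0.188² + 0.0517² × 19.8²) = 1.041; v² = 0.00267289.
t = (1.041 − 0.188)/0.00267289 = 319 days (vs. the pure-advection estimate x/v = 383 d).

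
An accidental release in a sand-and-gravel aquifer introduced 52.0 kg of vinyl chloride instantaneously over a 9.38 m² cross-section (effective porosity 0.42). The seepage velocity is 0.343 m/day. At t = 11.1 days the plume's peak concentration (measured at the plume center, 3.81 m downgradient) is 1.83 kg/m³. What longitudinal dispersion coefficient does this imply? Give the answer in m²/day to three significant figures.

At the plume center C_max = M/(n_e·A·√(4πDt)), so D = M²/(4πt·(n_e·A·C_max)²).
n_e·A·C_max = 0.42 × 9.38 × 1.83 = 7.209 kg/m.
D = 52.0²/(4π × 11.1 × 7.209²) = 0.373 m²/day.

0.373 m²/day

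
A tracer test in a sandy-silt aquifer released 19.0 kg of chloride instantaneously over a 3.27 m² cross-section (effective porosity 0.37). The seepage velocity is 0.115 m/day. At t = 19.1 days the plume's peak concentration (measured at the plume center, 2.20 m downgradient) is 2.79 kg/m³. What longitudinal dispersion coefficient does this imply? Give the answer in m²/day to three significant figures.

0.132 m²/day

At the plume center C_max = M/(n_e·A·√(4πDt)), so D = M²/(4πt·(n_e·A·C_max)²).
n_e·A·C_max = 0.37 × 3.27 × 2.79 = 3.376 kg/m.
D = 19.0²/(4π × 19.1 × 3.376²) = 0.132 m²/day.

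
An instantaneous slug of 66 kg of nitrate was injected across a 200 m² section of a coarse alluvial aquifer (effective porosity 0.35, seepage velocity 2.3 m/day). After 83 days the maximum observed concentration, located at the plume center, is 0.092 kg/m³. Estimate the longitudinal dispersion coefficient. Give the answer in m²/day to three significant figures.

At the plume center C_max = M/(n_e·A·√(4πDt)), so D = M²/(4πt·(n_e·A·C_max)²).
n_e·A·C_max = 0.35 × 200 × 0.092 = 6.440 kg/m.
D = 66²/(4π × 83 × 6.440²) = 0.101 m²/day.

0.101 m²/day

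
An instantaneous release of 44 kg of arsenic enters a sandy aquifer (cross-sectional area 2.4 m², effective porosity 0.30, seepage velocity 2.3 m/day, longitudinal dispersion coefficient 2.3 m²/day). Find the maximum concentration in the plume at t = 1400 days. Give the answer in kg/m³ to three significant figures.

The peak of an instantaneous 1D plume sits at x = vt; there the Gaussian factor is 1 and C_max = M/(n_e·A·√(4πDt)), where n_e·A is the pore area the mass is dissolved in.
√(4πDt) = √(4π × 2.3 × 1400) = 201.2 m, so C_max = 44/(0.30 × 2.4 × 201.2) = 0.304 kg/m³.

0.304 kg/m³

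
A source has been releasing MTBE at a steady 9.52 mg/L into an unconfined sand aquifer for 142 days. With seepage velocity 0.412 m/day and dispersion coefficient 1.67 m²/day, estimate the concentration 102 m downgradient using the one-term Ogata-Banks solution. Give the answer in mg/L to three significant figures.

For a continuous step input, C/C₀ ≈ ½·erfc((x−vt)/(2√(Dt))).
vt = 0.412 × 142 = 58.504 m and 2√(Dt) = 2√(1.67 × 142) = 30.80 m.
Argument (x−vt)/(2√(Dt)) = (102 − 58.504)/30.80 = 1.412; ½·erfc(1.412) = 0.02292.
C = 9.52 × 0.02292 = 0.218 mg/L.

0.218 mg/L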